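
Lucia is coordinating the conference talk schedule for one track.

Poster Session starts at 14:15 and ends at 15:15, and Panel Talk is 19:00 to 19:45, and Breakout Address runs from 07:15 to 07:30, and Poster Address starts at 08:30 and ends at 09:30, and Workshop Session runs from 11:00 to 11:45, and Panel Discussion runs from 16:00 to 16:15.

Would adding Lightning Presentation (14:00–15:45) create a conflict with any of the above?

Yes — it overlaps Poster Session

Breakout Address: ends 07:30 at or before Lightning Presentation starts 14:00 → clear.
Poster Address: ends 09:30 at or before Lightning Presentation starts 14:00 → clear.
Workshop Session: ends 11:45 at or before Lightning Presentation starts 14:00 → clear.
Poster Session: starts 14:15 before Lightning Presentation ends 15:45, and ends 15:15 after Lightning Presentation starts 14:00 → overlap.
Panel Discussion: starts 16:00 at or after Lightning Presentation ends 15:45 → clear.
Panel Talk: starts 19:00 at or after Lightning Presentation ends 15:45 → clear.
Lightning Presentation overlaps Poster Session.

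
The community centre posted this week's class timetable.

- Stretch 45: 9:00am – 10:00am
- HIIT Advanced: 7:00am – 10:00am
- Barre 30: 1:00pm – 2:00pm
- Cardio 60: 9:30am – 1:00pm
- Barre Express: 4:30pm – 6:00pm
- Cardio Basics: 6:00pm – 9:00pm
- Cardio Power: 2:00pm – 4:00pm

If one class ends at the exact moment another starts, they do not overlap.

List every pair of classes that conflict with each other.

Cardio 60 & HIIT Advanced, Cardio 60 & Stretch 45, HIIT Advanced & Stretch 45

Two intervals overlap when each starts before the other ends.
Sorted by start: HIIT Advanced, Stretch 45, Cardio 60, Barre 30, Cardio Power, Barre Express, Cardio Basics.
Stretch 45 starts before HIIT Advanced ends → HIIT Advanced and Stretch 45 overlap.
Cardio 60 starts before HIIT Advanced ends → HIIT Advanced and Cardio 60 overlap.
Barre 30 starts after HIIT Advanced ends; HIIT Advanced is clear from here.
Cardio 60 starts before Stretch 45 ends → Stretch 45 and Cardio 60 overlap.
Barre 30 starts after Stretch 45 ends; Stretch 45 is clear from here.
Barre 30 starts exactly when Cardio 60 ends (back-to-back, no overlap); Cardio 60 is clear from here.
Cardio Power starts exactly when Barre 30 ends (back-to-back, no overlap); Barre 30 is clear from here.
Barre Express starts after Cardio Power ends; Cardio Power is clear from here.
Cardio Basics starts exactly when Barre Express ends (back-to-back, no overlap).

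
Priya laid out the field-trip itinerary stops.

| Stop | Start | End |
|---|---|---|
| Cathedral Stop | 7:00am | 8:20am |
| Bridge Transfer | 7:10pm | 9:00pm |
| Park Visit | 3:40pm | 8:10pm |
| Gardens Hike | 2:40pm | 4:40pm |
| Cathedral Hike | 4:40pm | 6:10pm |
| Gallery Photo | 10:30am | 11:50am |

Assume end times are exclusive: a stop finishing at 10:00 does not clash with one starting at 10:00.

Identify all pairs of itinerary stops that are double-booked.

Bridge Transfer & Park Visit, Cathedral Hike & Park Visit, Gardens Hike & Park Visit

Sorted by start: Cathedral Stop, Gallery Photo, Gardens Hike, Park Visit, Cathedral Hike, Bridge Transfer.
Gallery Photo starts after Cathedral Stop ends; Cathedral Stop is clear from here.
Gardens Hike starts after Gallery Photo ends; Gallery Photo is clear from here.
Park Visit starts before Gardens Hike ends → Gardens Hike and Park Visit overlap.
Cathedral Hike starts exactly when Gardens Hike ends (back-to-back, no overlap); Gardens Hike is clear from here.
Cathedral Hike starts before Park Visit ends → Park Visit and Cathedral Hike overlap.
Bridge Transfer starts before Park Visit ends → Park Visit and Bridge Transfer overlap.
Bridge Transfer starts after Cathedral Hike ends.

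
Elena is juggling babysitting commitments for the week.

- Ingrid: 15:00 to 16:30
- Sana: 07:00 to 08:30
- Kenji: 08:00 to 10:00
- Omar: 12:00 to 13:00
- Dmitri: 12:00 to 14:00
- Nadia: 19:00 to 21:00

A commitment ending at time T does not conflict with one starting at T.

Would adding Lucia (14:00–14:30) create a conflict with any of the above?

No — it doesn't clash with anything

Sana: ends 08:30 at or before Lucia starts 14:00 → clear.
Kenji: ends 10:00 at or before Lucia starts 14:00 → clear.
Omar: ends 13:00 at or before Lucia starts 14:00 → clear.
Dmitri: ends 14:00 at or before Lucia starts 14:00 → clear.
Ingrid: starts 15:00 at or after Lucia ends 14:30 → clear.
Nadia: starts 19:00 at or after Lucia ends 14:30 → clear.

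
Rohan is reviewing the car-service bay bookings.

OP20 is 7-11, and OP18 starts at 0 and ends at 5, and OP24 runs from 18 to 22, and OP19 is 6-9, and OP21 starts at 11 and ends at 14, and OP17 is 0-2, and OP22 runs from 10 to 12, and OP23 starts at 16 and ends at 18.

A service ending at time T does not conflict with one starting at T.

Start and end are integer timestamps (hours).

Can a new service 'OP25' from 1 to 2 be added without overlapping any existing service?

OP17: starts 0 before OP25 ends 2, and ends 2 after OP25 starts 1 → overlap.
OP18: starts 0 before OP25 ends 2, and ends 5 after OP25 starts 1 → overlap.
OP19: starts 6 at or after OP25 ends 2 → clear.
OP20: starts 7 at or after OP25 ends 2 → clear.
OP22: starts 10 at or after OP25 ends 2 → clear.
OP21: starts 11 at or after OP25 ends 2 → clear.
OP23: starts 16 at or after OP25 ends 2 → clear.
OP24: starts 18 at or after OP25 ends 2 → clear.
OP25 overlaps OP17, OP18.

No — it overlaps OP17, OP18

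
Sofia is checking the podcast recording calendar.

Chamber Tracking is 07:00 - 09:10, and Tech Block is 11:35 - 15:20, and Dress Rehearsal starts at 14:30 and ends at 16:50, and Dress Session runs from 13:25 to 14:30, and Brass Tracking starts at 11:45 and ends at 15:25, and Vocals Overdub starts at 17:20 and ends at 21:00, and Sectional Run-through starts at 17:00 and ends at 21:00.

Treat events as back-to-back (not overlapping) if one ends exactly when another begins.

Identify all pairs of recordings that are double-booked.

Brass Tracking & Dress Rehearsal, Brass Tracking & Dress Session, Brass Tracking & Tech Block, Dress Rehearsal & Tech Block, Dress Session & Tech Block, Sectional Run-through & Vocals Overdub

Sorted by start: Chamber Tracking, Tech Block, Brass Tracking, Dress Session, Dress Rehearsal, Sectional Run-through, Vocals Overdub.
Tech Block starts after Chamber Tracking ends — done with Chamber Tracking.
Brass Tracking starts before Tech Block ends → Tech Block and Brass Tracking overlap.
Dress Session starts before Tech Block ends → Tech Block and Dress Session overlap.
Dress Rehearsal starts before Tech Block ends → Tech Block and Dress Rehearsal overlap.
Sectional Run-through starts after Tech Block ends — done with Tech Block.
Dress Session starts before Brass Tracking ends → Brass Tracking and Dress Session overlap.
Dress Rehearsal starts before Brass Tracking ends → Brass Tracking and Dress Rehearsal overlap.
Sectional Run-through starts after Brass Tracking ends — done with Brass Tracking.
Dress Rehearsal starts exactly when Dress Session ends (back-to-back, no overlap) — done with Dress Session.
Sectional Run-through starts after Dress Rehearsal ends — done with Dress Rehearsal.
Vocals Overdub starts before Sectional Run-through ends → Sectional Run-through and Vocals Overdub overlap.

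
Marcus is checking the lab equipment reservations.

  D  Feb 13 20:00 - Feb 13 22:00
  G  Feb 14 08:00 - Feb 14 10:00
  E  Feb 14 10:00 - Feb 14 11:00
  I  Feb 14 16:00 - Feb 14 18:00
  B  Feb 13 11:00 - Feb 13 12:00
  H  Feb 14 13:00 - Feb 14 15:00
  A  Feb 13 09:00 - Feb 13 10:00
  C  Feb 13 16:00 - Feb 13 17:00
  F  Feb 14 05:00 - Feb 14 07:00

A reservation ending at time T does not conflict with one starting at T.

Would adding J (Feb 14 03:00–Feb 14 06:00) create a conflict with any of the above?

Yes — it overlaps F

A: ends Feb 13 10:00 at or before J starts Feb 14 03:00 → clear.
B: ends Feb 13 12:00 at or before J starts Feb 14 03:00 → clear.
C: ends Feb 13 17:00 at or before J starts Feb 14 03:00 → clear.
D: ends Feb 13 22:00 at or before J starts Feb 14 03:00 → clear.
F: starts Feb 14 05:00 before J ends Feb 14 06:00, and ends Feb 14 07:00 after J starts Feb 14 03:00 → overlap.
G: starts Feb 14 08:00 at or after J ends Feb 14 06:00 → clear.
E: starts Feb 14 10:00 at or after J ends Feb 14 06:00 → clear.
H: starts Feb 14 13:00 at or after J ends Feb 14 06:00 → clear.
I: starts Feb 14 16:00 at or after J ends Feb 14 06:00 → clear.
J overlaps F.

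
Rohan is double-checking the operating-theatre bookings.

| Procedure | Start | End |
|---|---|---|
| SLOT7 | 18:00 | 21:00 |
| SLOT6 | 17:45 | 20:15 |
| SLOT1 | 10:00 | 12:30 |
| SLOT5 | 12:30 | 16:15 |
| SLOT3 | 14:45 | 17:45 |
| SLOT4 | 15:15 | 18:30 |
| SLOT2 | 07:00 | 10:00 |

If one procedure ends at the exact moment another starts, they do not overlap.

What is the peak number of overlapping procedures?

Sweep the timeline, counting +1 at each start and −1 at each end (ends before starts at a tie):
07:00 start SLOT2 → 1
10:00 end SLOT2 → 0
10:00 start SLOT1 → 1
12:30 end SLOT1 → 0
12:30 start SLOT5 → 1
14:45 start SLOT3 → 2
15:15 start SLOT4 → 3
16:15 end SLOT5 → 2
17:45 end SLOT3 → 1
17:45 start SLOT6 → 2
18:00 start SLOT7 → 3
18:30 end SLOT4 → 2
20:15 end SLOT6 → 1
21:00 end SLOT7 → 0
Peak is 3, at 15:15 (SLOT3, SLOT4, SLOT5).

3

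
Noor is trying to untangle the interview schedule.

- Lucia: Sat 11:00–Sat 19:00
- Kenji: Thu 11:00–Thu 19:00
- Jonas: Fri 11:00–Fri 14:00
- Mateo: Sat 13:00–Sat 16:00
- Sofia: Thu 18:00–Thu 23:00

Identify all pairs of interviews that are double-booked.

Sorted by start: Kenji, Sofia, Jonas, Lucia, Mateo.
Sofia starts before Kenji ends → Kenji and Sofia overlap.
Jonas starts after Kenji ends, so nothing later overlaps Kenji either.
Jonas starts after Sofia ends, so nothing later overlaps Sofia either.
Lucia starts after Jonas ends, so nothing later overlaps Jonas either.
Mateo starts before Lucia ends → Lucia and Mateo overlap.

Kenji & Sofia, Lucia & Mateo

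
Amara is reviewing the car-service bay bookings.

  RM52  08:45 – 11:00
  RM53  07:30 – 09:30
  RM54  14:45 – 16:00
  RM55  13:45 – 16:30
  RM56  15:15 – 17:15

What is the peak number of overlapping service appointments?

3

Sort all start/end points and keep a running count:
07:30 start RM53 → 1
08:45 start RM52 → 2
09:30 end RM53 → 1
11:00 end RM52 → 0
13:45 start RM55 → 1
14:45 start RM54 → 2
15:15 start RM56 → 3
16:00 end RM54 → 2
16:30 end RM55 → 1
17:15 end RM56 → 0
Peak is 3, at 15:15 (RM54, RM55, RM56).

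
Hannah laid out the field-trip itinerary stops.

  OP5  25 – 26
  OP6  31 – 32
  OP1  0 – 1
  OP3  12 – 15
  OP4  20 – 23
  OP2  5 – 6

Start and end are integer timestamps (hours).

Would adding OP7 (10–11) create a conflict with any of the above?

OP1: ends 1 at or before OP7 starts 10 → clear.
OP2: ends 6 at or before OP7 starts 10 → clear.
OP3: starts 12 at or after OP7 ends 11 → clear.
OP4: starts 20 at or after OP7 ends 11 → clear.
OP5: starts 25 at or after OP7 ends 11 → clear.
OP6: starts 31 at or after OP7 ends 11 → clear.

No — it doesn't clash with anything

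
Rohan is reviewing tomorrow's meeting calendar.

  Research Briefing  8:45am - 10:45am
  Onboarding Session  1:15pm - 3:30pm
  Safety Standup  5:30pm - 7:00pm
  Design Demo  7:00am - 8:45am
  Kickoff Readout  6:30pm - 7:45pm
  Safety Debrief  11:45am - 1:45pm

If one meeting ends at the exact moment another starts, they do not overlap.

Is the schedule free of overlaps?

Sorted by start: Design Demo, Research Briefing, Safety Debrief, Onboarding Session, Safety Standup, Kickoff Readout.
Research Briefing starts exactly when Design Demo ends (back-to-back, no overlap), so nothing later overlaps Design Demo either.
Safety Debrief starts after Research Briefing ends, so nothing later overlaps Research Briefing either.
Onboarding Session starts before Safety Debrief ends → Safety Debrief and Onboarding Session overlap.
That's a conflict, so the schedule is not conflict-free.

No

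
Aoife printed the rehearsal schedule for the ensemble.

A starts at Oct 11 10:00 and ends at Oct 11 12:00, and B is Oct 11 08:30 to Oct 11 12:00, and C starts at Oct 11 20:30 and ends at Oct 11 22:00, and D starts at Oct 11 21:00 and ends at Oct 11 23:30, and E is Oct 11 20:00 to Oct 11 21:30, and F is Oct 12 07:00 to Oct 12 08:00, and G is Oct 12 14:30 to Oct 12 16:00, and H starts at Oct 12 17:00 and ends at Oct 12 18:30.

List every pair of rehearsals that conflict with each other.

Check each pair: they overlap iff neither finishes before the other starts.
Sorted by start: B, A, E, C, D, F, G, H.
A starts before B ends → B and A overlap.
E starts after B ends; B is clear from here.
E starts after A ends; A is clear from here.
C starts before E ends → E and C overlap.
D starts before E ends → E and D overlap.
F starts after E ends; E is clear from here.
D starts before C ends → C and D overlap.
F starts after C ends; C is clear from here.
F starts after D ends; D is clear from here.
G starts after F ends; F is clear from here.
H starts after G ends.

A & B, C & D, C & E, D & E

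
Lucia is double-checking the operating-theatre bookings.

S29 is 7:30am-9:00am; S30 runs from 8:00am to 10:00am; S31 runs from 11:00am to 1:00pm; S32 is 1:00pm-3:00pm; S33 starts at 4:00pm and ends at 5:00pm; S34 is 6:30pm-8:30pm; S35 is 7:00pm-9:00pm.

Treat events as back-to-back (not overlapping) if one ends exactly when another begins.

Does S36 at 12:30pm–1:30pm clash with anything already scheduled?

S29: ends 9:00am at or before S36 starts 12:30pm → clear.
S30: ends 10:00am at or before S36 starts 12:30pm → clear.
S31: starts 11:00am before S36 ends 1:30pm, and ends 1:00pm after S36 starts 12:30pm → overlap.
S32: starts 1:00pm before S36 ends 1:30pm, and ends 3:00pm after S36 starts 12:30pm → overlap.
S33: starts 4:00pm at or after S36 ends 1:30pm → clear.
S34: starts 6:30pm at or after S36 ends 1:30pm → clear.
S35: starts 7:00pm at or after S36 ends 1:30pm → clear.
S36 overlaps S31, S32.

Yes — it overlaps S31, S32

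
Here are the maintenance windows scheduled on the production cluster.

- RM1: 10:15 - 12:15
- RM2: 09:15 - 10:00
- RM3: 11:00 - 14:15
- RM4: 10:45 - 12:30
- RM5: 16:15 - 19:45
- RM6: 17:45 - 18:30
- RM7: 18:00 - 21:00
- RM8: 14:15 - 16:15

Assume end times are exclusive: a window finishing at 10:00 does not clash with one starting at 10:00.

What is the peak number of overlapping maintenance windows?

3

Sort all start/end points and keep a running count:
09:15 start RM2 → 1
10:00 end RM2 → 0
10:15 start RM1 → 1
10:45 start RM4 → 2
11:00 start RM3 → 3
12:15 end RM1 → 2
12:30 end RM4 → 1
14:15 end RM3 → 0
14:15 start RM8 → 1
16:15 end RM8 → 0
16:15 start RM5 → 1
17:45 start RM6 → 2
18:00 start RM7 → 3
18:30 end RM6 → 2
19:45 end RM5 → 1
21:00 end RM7 → 0
Peak is 3, at 11:00 (RM1, RM3, RM4).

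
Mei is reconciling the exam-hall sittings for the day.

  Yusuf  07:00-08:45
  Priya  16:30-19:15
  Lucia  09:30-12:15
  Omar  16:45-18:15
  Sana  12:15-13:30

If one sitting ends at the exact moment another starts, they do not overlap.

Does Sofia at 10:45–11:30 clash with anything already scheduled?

Yusuf: ends 08:45 at or before Sofia starts 10:45 → clear.
Lucia: starts 09:30 before Sofia ends 11:30, and ends 12:15 after Sofia starts 10:45 → overlap.
Sana: starts 12:15 at or after Sofia ends 11:30 → clear.
Priya: starts 16:30 at or after Sofia ends 11:30 → clear.
Omar: starts 16:45 at or after Sofia ends 11:30 → clear.
Sofia overlaps Lucia.

Yes — it overlaps Lucia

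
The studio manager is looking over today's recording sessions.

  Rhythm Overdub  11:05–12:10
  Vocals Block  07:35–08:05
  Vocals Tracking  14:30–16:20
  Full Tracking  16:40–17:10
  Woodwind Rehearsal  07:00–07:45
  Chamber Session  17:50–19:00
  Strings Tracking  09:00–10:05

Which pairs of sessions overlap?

Vocals Block & Woodwind Rehearsal

Sorted by start: Woodwind Rehearsal, Vocals Block, Strings Tracking, Rhythm Overdub, Vocals Tracking, Full Tracking, Chamber Session.
Vocals Block starts before Woodwind Rehearsal ends → Woodwind Rehearsal and Vocals Block overlap.
Strings Tracking starts after Woodwind Rehearsal ends, so nothing later overlaps Woodwind Rehearsal either.
Strings Tracking starts after Vocals Block ends, so nothing later overlaps Vocals Block either.
Rhythm Overdub starts after Strings Tracking ends, so nothing later overlaps Strings Tracking either.
Vocals Tracking starts after Rhythm Overdub ends, so nothing later overlaps Rhythm Overdub either.
Full Tracking starts after Vocals Tracking ends, so nothing later overlaps Vocals Tracking either.
Chamber Session starts after Full Tracking ends.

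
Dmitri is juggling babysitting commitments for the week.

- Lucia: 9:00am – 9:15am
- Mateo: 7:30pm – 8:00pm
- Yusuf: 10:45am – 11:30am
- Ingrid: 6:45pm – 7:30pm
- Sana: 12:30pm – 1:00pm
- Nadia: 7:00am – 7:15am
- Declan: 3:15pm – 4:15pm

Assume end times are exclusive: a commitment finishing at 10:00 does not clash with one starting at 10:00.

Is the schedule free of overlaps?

Yes

Sorted by start: Nadia, Lucia, Yusuf, Sana, Declan, Ingrid, Mateo.
Lucia starts after Nadia ends — done with Nadia.
Yusuf starts after Lucia ends — done with Lucia.
Sana starts after Yusuf ends — done with Yusuf.
Declan starts after Sana ends — done with Sana.
Ingrid starts after Declan ends — done with Declan.
Mateo starts exactly when Ingrid ends (back-to-back, no overlap).
Every pair is clear; the schedule has no overlaps.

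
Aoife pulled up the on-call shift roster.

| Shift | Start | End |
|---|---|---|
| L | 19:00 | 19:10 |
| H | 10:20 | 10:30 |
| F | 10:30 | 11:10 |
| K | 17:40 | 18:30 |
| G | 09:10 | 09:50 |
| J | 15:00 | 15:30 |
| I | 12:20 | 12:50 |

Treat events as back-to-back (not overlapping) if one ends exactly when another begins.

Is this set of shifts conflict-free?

Yes

Sorted by start: G, H, F, I, J, K, L.
H starts after G ends, so nothing later overlaps G either.
F starts exactly when H ends (back-to-back, no overlap), so nothing later overlaps H either.
I starts after F ends, so nothing later overlaps F either.
J starts after I ends, so nothing later overlaps I either.
K starts after J ends, so nothing later overlaps J either.
L starts after K ends.
Every pair is clear; the schedule has no overlaps.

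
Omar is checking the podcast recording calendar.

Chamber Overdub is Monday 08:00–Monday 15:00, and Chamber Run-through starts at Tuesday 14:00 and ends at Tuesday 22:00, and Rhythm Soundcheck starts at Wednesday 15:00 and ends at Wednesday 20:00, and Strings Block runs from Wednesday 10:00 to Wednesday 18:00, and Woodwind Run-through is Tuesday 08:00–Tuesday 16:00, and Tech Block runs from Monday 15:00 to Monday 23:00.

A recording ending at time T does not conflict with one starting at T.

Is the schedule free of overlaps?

Sorted by start: Chamber Overdub, Tech Block, Woodwind Run-through, Chamber Run-through, Strings Block, Rhythm Soundcheck.
Tech Block starts exactly when Chamber Overdub ends (back-to-back, no overlap) — done with Chamber Overdub.
Woodwind Run-through starts after Tech Block ends — done with Tech Block.
Chamber Run-through starts before Woodwind Run-through ends → Woodwind Run-through and Chamber Run-through overlap.
That's a conflict, so the schedule is not conflict-free.

No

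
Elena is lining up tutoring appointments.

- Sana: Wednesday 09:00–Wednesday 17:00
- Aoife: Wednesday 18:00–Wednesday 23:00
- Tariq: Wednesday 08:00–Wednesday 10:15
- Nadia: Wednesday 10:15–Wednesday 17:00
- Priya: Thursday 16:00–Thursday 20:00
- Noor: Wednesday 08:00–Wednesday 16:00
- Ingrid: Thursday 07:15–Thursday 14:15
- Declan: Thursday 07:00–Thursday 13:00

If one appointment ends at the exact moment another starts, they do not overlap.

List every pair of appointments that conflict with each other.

Check each pair: they overlap iff neither finishes before the other starts.
Sorted by start: Noor, Tariq, Sana, Nadia, Aoife, Declan, Ingrid, Priya.
Tariq starts before Noor ends → Noor and Tariq overlap.
Sana starts before Noor ends → Noor and Sana overlap.
Nadia starts before Noor ends → Noor and Nadia overlap.
Aoife starts after Noor ends; Noor is clear from here.
Sana starts before Tariq ends → Tariq and Sana overlap.
Nadia starts exactly when Tariq ends (back-to-back, no overlap); Tariq is clear from here.
Nadia starts before Sana ends → Sana and Nadia overlap.
Aoife starts after Sana ends; Sana is clear from here.
Aoife starts after Nadia ends; Nadia is clear from here.
Declan starts after Aoife ends; Aoife is clear from here.
Ingrid starts before Declan ends → Declan and Ingrid overlap.
Priya starts after Declan ends.
Priya starts after Ingrid ends.

Declan & Ingrid, Nadia & Noor, Nadia & Sana, Noor & Sana, Noor & Tariq, Sana & Tariq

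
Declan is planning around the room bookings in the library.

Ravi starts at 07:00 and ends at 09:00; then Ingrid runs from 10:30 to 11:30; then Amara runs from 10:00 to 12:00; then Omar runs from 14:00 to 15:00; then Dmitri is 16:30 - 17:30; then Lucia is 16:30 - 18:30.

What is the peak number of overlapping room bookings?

Walk through starts and ends in time order (an end at T is processed before a start at T):
07:00 start Ravi → 1
09:00 end Ravi → 0
10:00 start Amara → 1
10:30 start Ingrid → 2
11:30 end Ingrid → 1
12:00 end Amara → 0
14:00 start Omar → 1
15:00 end Omar → 0
16:30 start Dmitri → 1
16:30 start Lucia → 2
17:30 end Dmitri → 1
18:30 end Lucia → 0
Peak is 2, at 10:30 (Amara, Ingrid).

2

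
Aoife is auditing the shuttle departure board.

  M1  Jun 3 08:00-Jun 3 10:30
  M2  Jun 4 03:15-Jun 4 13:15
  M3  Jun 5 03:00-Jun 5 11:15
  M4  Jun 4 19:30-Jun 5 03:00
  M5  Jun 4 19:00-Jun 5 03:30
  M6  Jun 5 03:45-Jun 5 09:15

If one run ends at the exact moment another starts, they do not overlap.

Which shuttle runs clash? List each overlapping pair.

M3 & M5, M3 & M6, M4 & M5

Check each pair: they overlap iff neither finishes before the other starts.
Sorted by start: M1, M2, M5, M4, M3, M6.
M2 starts after M1 ends; M1 is clear from here.
M5 starts after M2 ends; M2 is clear from here.
M4 starts before M5 ends → M5 and M4 overlap.
M3 starts before M5 ends → M5 and M3 overlap.
M6 starts after M5 ends.
M3 starts exactly when M4 ends (back-to-back, no overlap); M4 is clear from here.
M6 starts before M3 ends → M3 and M6 overlap.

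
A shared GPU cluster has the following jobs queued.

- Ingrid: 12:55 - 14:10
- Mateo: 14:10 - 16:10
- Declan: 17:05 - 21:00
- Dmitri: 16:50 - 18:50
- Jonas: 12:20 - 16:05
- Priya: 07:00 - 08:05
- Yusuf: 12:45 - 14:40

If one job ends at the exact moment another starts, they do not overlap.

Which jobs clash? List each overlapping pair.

Sorted by start: Priya, Jonas, Yusuf, Ingrid, Mateo, Dmitri, Declan.
Jonas starts after Priya ends — done with Priya.
Yusuf starts before Jonas ends → Jonas and Yusuf overlap.
Ingrid starts before Jonas ends → Jonas and Ingrid overlap.
Mateo starts before Jonas ends → Jonas and Mateo overlap.
Dmitri starts after Jonas ends — done with Jonas.
Ingrid starts before Yusuf ends → Yusuf and Ingrid overlap.
Mateo starts before Yusuf ends → Yusuf and Mateo overlap.
Dmitri starts after Yusuf ends — done with Yusuf.
Mateo starts exactly when Ingrid ends (back-to-back, no overlap) — done with Ingrid.
Dmitri starts after Mateo ends — done with Mateo.
Declan starts before Dmitri ends → Dmitri and Declan overlap.

Declan & Dmitri, Ingrid & Jonas, Ingrid & Yusuf, Jonas & Mateo, Jonas & Yusuf, Mateo & Yusuf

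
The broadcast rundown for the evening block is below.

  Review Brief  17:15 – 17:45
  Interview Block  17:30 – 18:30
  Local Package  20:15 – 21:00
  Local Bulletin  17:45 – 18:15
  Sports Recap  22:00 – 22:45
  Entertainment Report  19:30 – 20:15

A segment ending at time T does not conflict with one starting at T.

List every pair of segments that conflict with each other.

Sorted by start: Review Brief, Interview Block, Local Bulletin, Entertainment Report, Local Package, Sports Recap.
Interview Block starts before Review Brief ends → Review Brief and Interview Block overlap.
Local Bulletin starts exactly when Review Brief ends (back-to-back, no overlap), so Review Brief has no further overlaps.
Local Bulletin starts before Interview Block ends → Interview Block and Local Bulletin overlap.
Entertainment Report starts after Interview Block ends, so Interview Block has no further overlaps.
Entertainment Report starts after Local Bulletin ends, so Local Bulletin has no further overlaps.
Local Package starts exactly when Entertainment Report ends (back-to-back, no overlap), so Entertainment Report has no further overlaps.
Sports Recap starts after Local Package ends.

Interview Block & Local Bulletin, Interview Block & Review Brief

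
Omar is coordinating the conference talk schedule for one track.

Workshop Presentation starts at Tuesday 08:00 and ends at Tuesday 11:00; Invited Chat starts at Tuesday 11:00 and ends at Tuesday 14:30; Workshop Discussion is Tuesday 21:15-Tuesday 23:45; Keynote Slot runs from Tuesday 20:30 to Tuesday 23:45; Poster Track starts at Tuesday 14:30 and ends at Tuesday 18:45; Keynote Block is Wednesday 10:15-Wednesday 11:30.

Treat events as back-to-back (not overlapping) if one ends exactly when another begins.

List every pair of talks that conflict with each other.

Check each pair: they overlap iff neither finishes before the other starts.
Sorted by start: Workshop Presentation, Invited Chat, Poster Track, Keynote Slot, Workshop Discussion, Keynote Block.
Invited Chat starts exactly when Workshop Presentation ends (back-to-back, no overlap); Workshop Presentation is clear from here.
Poster Track starts exactly when Invited Chat ends (back-to-back, no overlap); Invited Chat is clear from here.
Keynote Slot starts after Poster Track ends; Poster Track is clear from here.
Workshop Discussion starts before Keynote Slot ends → Keynote Slot and Workshop Discussion overlap.
Keynote Block starts after Keynote Slot ends.
Keynote Block starts after Workshop Discussion ends.

Keynote Slot & Workshop Discussion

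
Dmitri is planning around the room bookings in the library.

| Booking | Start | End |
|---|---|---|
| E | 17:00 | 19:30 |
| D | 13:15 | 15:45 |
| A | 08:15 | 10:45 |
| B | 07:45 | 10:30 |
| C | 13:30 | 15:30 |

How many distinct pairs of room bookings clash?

2

Sorted by start: B, A, D, C, E.
A starts before B ends → B and A overlap.
D starts after B ends, so B has no further overlaps.
D starts after A ends, so A has no further overlaps.
C starts before D ends → D and C overlap.
E starts after D ends.
E starts after C ends.
Overlapping pairs: A & B, C & D — 2 in total.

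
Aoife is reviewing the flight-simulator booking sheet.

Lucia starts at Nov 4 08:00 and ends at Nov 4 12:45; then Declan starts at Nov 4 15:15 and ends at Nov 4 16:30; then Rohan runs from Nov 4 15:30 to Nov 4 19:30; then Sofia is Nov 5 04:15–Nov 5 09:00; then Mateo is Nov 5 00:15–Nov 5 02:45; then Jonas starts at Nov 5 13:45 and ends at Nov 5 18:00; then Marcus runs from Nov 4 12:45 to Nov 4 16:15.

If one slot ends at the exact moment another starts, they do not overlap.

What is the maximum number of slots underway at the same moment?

Walk through starts and ends in time order (an end at T is processed before a start at T):
Nov 4 08:00 start Lucia → 1
Nov 4 12:45 end Lucia → 0
Nov 4 12:45 start Marcus → 1
Nov 4 15:15 start Declan → 2
Nov 4 15:30 start Rohan → 3
Nov 4 16:15 end Marcus → 2
Nov 4 16:30 end Declan → 1
Nov 4 19:30 end Rohan → 0
Nov 5 00:15 start Mateo → 1
Nov 5 02:45 end Mateo → 0
Nov 5 04:15 start Sofia → 1
Nov 5 09:00 end Sofia → 0
Nov 5 13:45 start Jonas → 1
Nov 5 18:00 end Jonas → 0
Peak is 3, at Nov 4 15:30 (Declan, Marcus, Rohan).

3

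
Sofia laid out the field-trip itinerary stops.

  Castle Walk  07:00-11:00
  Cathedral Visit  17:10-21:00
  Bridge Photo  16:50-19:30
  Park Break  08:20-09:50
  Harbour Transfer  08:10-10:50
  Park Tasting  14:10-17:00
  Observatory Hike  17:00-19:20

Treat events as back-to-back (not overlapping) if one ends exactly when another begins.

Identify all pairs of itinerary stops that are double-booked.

Sorted by start: Castle Walk, Harbour Transfer, Park Break, Park Tasting, Bridge Photo, Observatory Hike, Cathedral Visit.
Harbour Transfer starts before Castle Walk ends → Castle Walk and Harbour Transfer overlap.
Park Break starts before Castle Walk ends → Castle Walk and Park Break overlap.
Park Tasting starts after Castle Walk ends, so Castle Walk has no further overlaps.
Park Break starts before Harbour Transfer ends → Harbour Transfer and Park Break overlap.
Park Tasting starts after Harbour Transfer ends, so Harbour Transfer has no further overlaps.
Park Tasting starts after Park Break ends, so Park Break has no further overlaps.
Bridge Photo starts before Park Tasting ends → Park Tasting and Bridge Photo overlap.
Observatory Hike starts exactly when Park Tasting ends (back-to-back, no overlap), so Park Tasting has no further overlaps.
Observatory Hike starts before Bridge Photo ends → Bridge Photo and Observatory Hike overlap.
Cathedral Visit starts before Bridge Photo ends → Bridge Photo and Cathedral Visit overlap.
Cathedral Visit starts before Observatory Hike ends → Observatory Hike and Cathedral Visit overlap.

Bridge Photo & Cathedral Visit, Bridge Photo & Observatory Hike, Bridge Photo & Park Tasting, Castle Walk & Harbour Transfer, Castle Walk & Park Break, Cathedral Visit & Observatory Hike, Harbour Transfer & Park Break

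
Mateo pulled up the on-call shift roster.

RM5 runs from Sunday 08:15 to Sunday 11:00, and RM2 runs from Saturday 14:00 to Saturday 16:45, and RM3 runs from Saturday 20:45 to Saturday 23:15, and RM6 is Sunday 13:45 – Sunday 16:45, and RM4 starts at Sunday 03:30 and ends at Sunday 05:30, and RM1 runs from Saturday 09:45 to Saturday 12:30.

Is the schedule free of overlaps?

Two intervals overlap when each starts before the other ends.
Sorted by start: RM1, RM2, RM3, RM4, RM5, RM6.
RM2 starts after RM1 ends, so nothing later overlaps RM1 either.
RM3 starts after RM2 ends, so nothing later overlaps RM2 either.
RM4 starts after RM3 ends, so nothing later overlaps RM3 either.
RM5 starts after RM4 ends, so nothing later overlaps RM4 either.
RM6 starts after RM5 ends.
Every pair is clear; the schedule has no overlaps.

Yes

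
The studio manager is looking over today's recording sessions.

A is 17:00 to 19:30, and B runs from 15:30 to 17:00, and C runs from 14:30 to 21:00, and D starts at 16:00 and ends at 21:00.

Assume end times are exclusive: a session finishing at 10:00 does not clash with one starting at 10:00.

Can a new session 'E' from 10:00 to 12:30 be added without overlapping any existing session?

Yes — the slot is free

C: starts 14:30 at or after E ends 12:30 → clear.
B: starts 15:30 at or after E ends 12:30 → clear.
D: starts 16:00 at or after E ends 12:30 → clear.
A: starts 17:00 at or after E ends 12:30 → clear.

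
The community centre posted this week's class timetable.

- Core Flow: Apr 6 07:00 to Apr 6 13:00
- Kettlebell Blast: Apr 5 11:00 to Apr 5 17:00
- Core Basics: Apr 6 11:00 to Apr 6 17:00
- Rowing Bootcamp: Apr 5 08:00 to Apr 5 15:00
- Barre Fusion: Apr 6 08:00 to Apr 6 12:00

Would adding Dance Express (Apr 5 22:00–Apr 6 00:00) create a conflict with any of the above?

Rowing Bootcamp: ends Apr 5 15:00 at or before Dance Express starts Apr 5 22:00 → clear.
Kettlebell Blast: ends Apr 5 17:00 at or before Dance Express starts Apr 5 22:00 → clear.
Core Flow: starts Apr 6 07:00 at or after Dance Express ends Apr 6 00:00 → clear.
Barre Fusion: starts Apr 6 08:00 at or after Dance Express ends Apr 6 00:00 → clear.
Core Basics: starts Apr 6 11:00 at or after Dance Express ends Apr 6 00:00 → clear.

No — it doesn't clash with anything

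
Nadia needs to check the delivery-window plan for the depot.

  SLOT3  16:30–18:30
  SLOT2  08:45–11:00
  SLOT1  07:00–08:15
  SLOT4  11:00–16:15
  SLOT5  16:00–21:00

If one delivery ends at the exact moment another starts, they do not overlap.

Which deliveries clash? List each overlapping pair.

Sorted by start: SLOT1, SLOT2, SLOT4, SLOT5, SLOT3.
SLOT2 starts after SLOT1 ends, so nothing later overlaps SLOT1 either.
SLOT4 starts exactly when SLOT2 ends (back-to-back, no overlap), so nothing later overlaps SLOT2 either.
SLOT5 starts before SLOT4 ends → SLOT4 and SLOT5 overlap.
SLOT3 starts after SLOT4 ends.
SLOT3 starts before SLOT5 ends → SLOT5 and SLOT3 overlap.

SLOT3 & SLOT5, SLOT4 & SLOT5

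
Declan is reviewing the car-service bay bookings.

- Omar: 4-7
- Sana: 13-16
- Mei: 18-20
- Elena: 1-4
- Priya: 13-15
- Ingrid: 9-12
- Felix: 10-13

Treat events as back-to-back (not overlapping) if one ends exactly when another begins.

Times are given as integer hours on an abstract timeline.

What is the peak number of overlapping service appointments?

2

Sweep the timeline, counting +1 at each start and −1 at each end (ends before starts at a tie):
1 start Elena → 1
4 end Elena → 0
4 start Omar → 1
7 end Omar → 0
9 start Ingrid → 1
10 start Felix → 2
12 end Ingrid → 1
13 end Felix → 0
13 start Priya → 1
13 start Sana → 2
15 end Priya → 1
16 end Sana → 0
18 start Mei → 1
20 end Mei → 0
Peak is 2, at 10 (Felix, Ingrid).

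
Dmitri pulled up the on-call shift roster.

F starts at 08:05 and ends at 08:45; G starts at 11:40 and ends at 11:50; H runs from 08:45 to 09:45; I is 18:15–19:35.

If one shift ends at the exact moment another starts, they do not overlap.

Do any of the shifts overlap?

No

Check each pair: they overlap iff neither finishes before the other starts.
Sorted by start: F, H, G, I.
H starts exactly when F ends (back-to-back, no overlap), so F has no further overlaps.
G starts after H ends, so H has no further overlaps.
I starts after G ends.
Every pair is clear; the schedule has no overlaps.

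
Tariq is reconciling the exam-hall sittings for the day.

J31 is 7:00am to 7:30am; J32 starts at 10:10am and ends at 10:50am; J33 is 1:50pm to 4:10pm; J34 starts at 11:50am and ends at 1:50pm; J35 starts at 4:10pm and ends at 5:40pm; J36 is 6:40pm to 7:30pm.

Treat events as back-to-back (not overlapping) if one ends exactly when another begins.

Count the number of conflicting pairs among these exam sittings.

Check each pair: they overlap iff neither finishes before the other starts.
Sorted by start: J31, J32, J34, J33, J35, J36.
J32 starts after J31 ends, so nothing later overlaps J31 either.
J34 starts after J32 ends, so nothing later overlaps J32 either.
J33 starts exactly when J34 ends (back-to-back, no overlap), so nothing later overlaps J34 either.
J35 starts exactly when J33 ends (back-to-back, no overlap), so nothing later overlaps J33 either.
J36 starts after J35 ends.
No pair overlaps.

0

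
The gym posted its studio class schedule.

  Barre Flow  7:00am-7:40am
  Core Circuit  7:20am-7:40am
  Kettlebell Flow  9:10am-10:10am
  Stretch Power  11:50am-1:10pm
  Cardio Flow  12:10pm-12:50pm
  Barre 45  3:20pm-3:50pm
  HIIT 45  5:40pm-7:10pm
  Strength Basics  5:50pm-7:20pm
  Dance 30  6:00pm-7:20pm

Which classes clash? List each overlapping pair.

Check each pair: they overlap iff neither finishes before the other starts.
Sorted by start: Barre Flow, Core Circuit, Kettlebell Flow, Stretch Power, Cardio Flow, Barre 45, HIIT 45, Strength Basics, Dance 30.
Core Circuit starts before Barre Flow ends → Barre Flow and Core Circuit overlap.
Kettlebell Flow starts after Barre Flow ends, so nothing later overlaps Barre Flow either.
Kettlebell Flow starts after Core Circuit ends, so nothing later overlaps Core Circuit either.
Stretch Power starts after Kettlebell Flow ends, so nothing later overlaps Kettlebell Flow either.
Cardio Flow starts before Stretch Power ends → Stretch Power and Cardio Flow overlap.
Barre 45 starts after Stretch Power ends, so nothing later overlaps Stretch Power either.
Barre 45 starts after Cardio Flow ends, so nothing later overlaps Cardio Flow either.
HIIT 45 starts after Barre 45 ends, so nothing later overlaps Barre 45 either.
Strength Basics starts before HIIT 45 ends → HIIT 45 and Strength Basics overlap.
Dance 30 starts before HIIT 45 ends → HIIT 45 and Dance 30 overlap.
Dance 30 starts before Strength Basics ends → Strength Basics and Dance 30 overlap.

Barre Flow & Core Circuit, Cardio Flow & Stretch Power, Dance 30 & HIIT 45, Dance 30 & Strength Basics, HIIT 45 & Strength Basics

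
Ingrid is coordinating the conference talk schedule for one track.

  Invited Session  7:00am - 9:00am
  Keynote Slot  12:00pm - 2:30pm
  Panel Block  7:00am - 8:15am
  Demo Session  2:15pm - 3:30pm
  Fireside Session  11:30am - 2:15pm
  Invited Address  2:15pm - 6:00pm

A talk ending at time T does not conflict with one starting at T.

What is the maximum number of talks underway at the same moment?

Sweep the timeline, counting +1 at each start and −1 at each end (ends before starts at a tie):
7:00am start Invited Session → 1
7:00am start Panel Block → 2
8:15am end Panel Block → 1
9:00am end Invited Session → 0
11:30am start Fireside Session → 1
12:00pm start Keynote Slot → 2
2:15pm end Fireside Session → 1
2:15pm start Demo Session → 2
2:15pm start Invited Address → 3
2:30pm end Keynote Slot → 2
3:30pm end Demo Session → 1
6:00pm end Invited Address → 0
Peak is 3, at 2:15pm (Demo Session, Invited Address, Keynote Slot).

3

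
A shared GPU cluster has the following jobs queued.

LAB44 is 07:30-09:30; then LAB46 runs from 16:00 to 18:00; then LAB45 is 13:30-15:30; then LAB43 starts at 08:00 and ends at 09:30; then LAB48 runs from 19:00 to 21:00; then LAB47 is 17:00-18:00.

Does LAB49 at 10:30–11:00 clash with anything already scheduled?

LAB44: ends 09:30 at or before LAB49 starts 10:30 → clear.
LAB43: ends 09:30 at or before LAB49 starts 10:30 → clear.
LAB45: starts 13:30 at or after LAB49 ends 11:00 → clear.
LAB46: starts 16:00 at or after LAB49 ends 11:00 → clear.
LAB47: starts 17:00 at or after LAB49 ends 11:00 → clear.
LAB48: starts 19:00 at or after LAB49 ends 11:00 → clear.

No — it doesn't clash with anything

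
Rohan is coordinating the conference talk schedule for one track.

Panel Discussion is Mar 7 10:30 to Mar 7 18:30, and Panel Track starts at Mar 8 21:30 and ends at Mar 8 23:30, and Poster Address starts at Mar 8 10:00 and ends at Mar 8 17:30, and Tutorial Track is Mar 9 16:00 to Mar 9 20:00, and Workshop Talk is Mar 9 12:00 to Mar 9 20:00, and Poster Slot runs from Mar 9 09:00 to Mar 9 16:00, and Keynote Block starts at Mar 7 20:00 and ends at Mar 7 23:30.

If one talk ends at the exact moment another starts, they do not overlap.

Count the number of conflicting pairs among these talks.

Sorted by start: Panel Discussion, Keynote Block, Poster Address, Panel Track, Poster Slot, Workshop Talk, Tutorial Track.
Keynote Block starts after Panel Discussion ends, so Panel Discussion has no further overlaps.
Poster Address starts after Keynote Block ends, so Keynote Block has no further overlaps.
Panel Track starts after Poster Address ends, so Poster Address has no further overlaps.
Poster Slot starts after Panel Track ends, so Panel Track has no further overlaps.
Workshop Talk starts before Poster Slot ends → Poster Slot and Workshop Talk overlap.
Tutorial Track starts exactly when Poster Slot ends (back-to-back, no overlap).
Tutorial Track starts before Workshop Talk ends → Workshop Talk and Tutorial Track overlap.
Overlapping pairs: Poster Slot & Workshop Talk, Tutorial Track & Workshop Talk — 2 in total.

2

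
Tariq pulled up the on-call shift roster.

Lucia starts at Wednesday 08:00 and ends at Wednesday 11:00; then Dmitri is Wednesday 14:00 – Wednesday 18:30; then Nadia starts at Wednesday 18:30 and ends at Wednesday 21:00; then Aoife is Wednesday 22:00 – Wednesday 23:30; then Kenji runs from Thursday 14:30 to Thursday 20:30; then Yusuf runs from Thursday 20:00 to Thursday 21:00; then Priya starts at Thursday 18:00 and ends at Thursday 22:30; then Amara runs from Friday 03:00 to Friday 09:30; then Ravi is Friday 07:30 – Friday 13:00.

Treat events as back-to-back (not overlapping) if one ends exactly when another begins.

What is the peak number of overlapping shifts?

3

Walk through starts and ends in time order (an end at T is processed before a start at T):
Wednesday 08:00 start Lucia → 1
Wednesday 11:00 end Lucia → 0
Wednesday 14:00 start Dmitri → 1
Wednesday 18:30 end Dmitri → 0
Wednesday 18:30 start Nadia → 1
Wednesday 21:00 end Nadia → 0
Wednesday 22:00 start Aoife → 1
Wednesday 23:30 end Aoife → 0
Thursday 14:30 start Kenji → 1
Thursday 18:00 start Priya → 2
Thursday 20:00 start Yusuf → 3
Thursday 20:30 end Kenji → 2
Thursday 21:00 end Yusuf → 1
Thursday 22:30 end Priya → 0
Friday 03:00 start Amara → 1
Friday 07:30 start Ravi → 2
Friday 09:30 end Amara → 1
Friday 13:00 end Ravi → 0
Peak is 3, at Thursday 20:00 (Kenji, Priya, Yusuf).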